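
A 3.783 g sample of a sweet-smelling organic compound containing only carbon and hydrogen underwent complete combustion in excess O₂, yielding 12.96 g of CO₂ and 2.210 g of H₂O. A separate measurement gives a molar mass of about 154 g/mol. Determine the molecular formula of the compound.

mol C = 12.96 g CO₂ ÷ 44.009 g/mol = 0.29449 mol
mol H = 2 × 2.210 g H₂O ÷ 18.015 g/mol = 0.24535 mol
Divide by the smallest (0.24535 mol): C 1.200, H 1.000
Multiplying each by 5 gives whole numbers: C 6.00, H 5.00
Empirical formula: C6H5
Empirical-formula mass = 77.11 g/mol; 154 ÷ 77.11 ≈ 2, so the molecular formula is C12H10.

C12H10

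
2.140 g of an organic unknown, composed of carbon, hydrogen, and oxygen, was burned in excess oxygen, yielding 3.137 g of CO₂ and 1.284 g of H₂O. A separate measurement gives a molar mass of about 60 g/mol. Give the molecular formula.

mol C = 3.137 g CO₂ ÷ 44.009 g/mol = 0.071281 mol
mol H = 2 × 1.284 g H₂O ÷ 18.015 g/mol = 0.14255 mol
mass O = 2.140 − (0.85615 + 0.14369) = 1.1402 g → mol O = 1.1402 ÷ 15.999 = 0.071264 mol
Divide by the smallest (0.071264 mol): C 1.000, H 2.000, O 1.000
Empirical formula: CH2O
Empirical-formula mass = 30.03 g/mol; 60 ÷ 30.03 ≈ 2, so the molecular formula is C2H4O2.

C2H4O2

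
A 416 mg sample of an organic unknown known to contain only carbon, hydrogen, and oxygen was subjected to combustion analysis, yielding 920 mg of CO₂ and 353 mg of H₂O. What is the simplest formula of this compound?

mol C = 0.920 g CO₂ ÷ 44.009 g/mol = 0.02090 mol
mol H = 2 × 0.353 g H₂O ÷ 18.015 g/mol = 0.03919 mol
mass O = 0.416 − (0.2511 + 0.03950) = 0.1254 g → mol O = 0.1254 ÷ 15.999 = 0.007839 mol
Divide by the smallest (0.007839 mol): C 2.667, H 5.000, O 1.000
Multiplying each by 3 gives whole numbers: C 8.00, H 15.00, O 3.00

C8H15O3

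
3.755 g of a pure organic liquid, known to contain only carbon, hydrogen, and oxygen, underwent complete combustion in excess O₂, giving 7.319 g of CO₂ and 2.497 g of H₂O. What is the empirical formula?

mol C = 7.319 g CO₂ ÷ 44.009 g/mol = 0.16631 mol
mol H = 2 × 2.497 g H₂O ÷ 18.015 g/mol = 0.27721 mol
mass O = 3.755 − (1.9975 + 0.27943) = 1.4781 g → mol O = 1.4781 ÷ 15.999 = 0.092384 mol
Divide by the smallest (0.092384 mol): C 1.800, H 3.001, O 1.000
Multiplying each by 5 gives whole numbers: C 9.00, H 15.00, O 5.00

C9H15O5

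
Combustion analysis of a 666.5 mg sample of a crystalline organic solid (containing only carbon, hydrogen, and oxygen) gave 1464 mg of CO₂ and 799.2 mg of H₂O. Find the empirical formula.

C3H8O

mol C = 1.464 g CO₂ ÷ 44.009 g/mol = 0.033266 mol
mol H = 2 × 0.7992 g H₂O ÷ 18.015 g/mol = 0.088726 mol
mass O = 0.6665 − (0.39956 + 0.089436) = 0.17751 g → mol O = 0.17751 ÷ 15.999 = 0.011095 mol
Divide by the smallest (0.011095 mol): C 2.998, H 7.997, O 1.000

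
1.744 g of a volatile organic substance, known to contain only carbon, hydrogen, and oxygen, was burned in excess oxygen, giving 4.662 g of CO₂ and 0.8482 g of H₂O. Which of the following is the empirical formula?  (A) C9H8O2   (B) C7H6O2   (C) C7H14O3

mol C = 4.662 g CO₂ ÷ 44.009 g/mol = 0.10593 mol
mol H = 2 × 0.8482 g H₂O ÷ 18.015 g/mol = 0.094166 mol
mass O = 1.744 − (1.2724 + 0.094919) = 0.37672 g → mol O = 0.37672 ÷ 15.999 = 0.023547 mol
Divide by the smallest (0.023547 mol): C 4.499, H 3.999, O 1.000
Multiplying each by 2 gives whole numbers: C 9.00, H 8.00, O 2.00

(A) C9H8O2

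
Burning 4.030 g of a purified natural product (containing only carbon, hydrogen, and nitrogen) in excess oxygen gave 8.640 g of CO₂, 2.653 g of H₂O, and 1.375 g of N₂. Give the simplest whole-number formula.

C2H3N

mol C = 8.640 g CO₂ ÷ 44.009 g/mol = 0.19632 mol
mol H = 2 × 2.653 g H₂O ÷ 18.015 g/mol = 0.29453 mol
mol N = 2 × 1.375 g N₂ ÷ 28.014 g/mol = 0.098165 mol
Divide by the smallest (0.098165 mol): C 2.000, H 3.000, N 1.000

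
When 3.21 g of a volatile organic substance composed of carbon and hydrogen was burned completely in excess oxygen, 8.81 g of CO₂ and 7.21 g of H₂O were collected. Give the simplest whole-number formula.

CH4

mol C = 8.81 g CO₂ ÷ 44.009 g/mol = 0.2002 mol
mol H = 2 × 7.21 g H₂O ÷ 18.015 g/mol = 0.8004 mol
Divide by the smallest (0.2002 mol): C 1.000, H 3.998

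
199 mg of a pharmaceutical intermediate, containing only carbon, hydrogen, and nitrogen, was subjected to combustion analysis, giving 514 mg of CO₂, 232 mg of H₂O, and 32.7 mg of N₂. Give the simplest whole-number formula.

C5H11N

mol C = 0.514 g CO₂ ÷ 44.009 g/mol = 0.01168 mol
mol H = 2 × 0.232 g H₂O ÷ 18.015 g/mol = 0.02576 mol
mol N = 2 × 0.0327 g N₂ ÷ 28.014 g/mol = 0.002335 mol
Divide by the smallest (0.002335 mol): C 5.003, H 11.033, N 1.000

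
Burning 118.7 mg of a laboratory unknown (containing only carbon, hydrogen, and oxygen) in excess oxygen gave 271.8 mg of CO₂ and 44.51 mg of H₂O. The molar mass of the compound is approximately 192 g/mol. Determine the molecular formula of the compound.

mol C = 0.2718 g CO₂ ÷ 44.009 g/mol = 0.0061760 mol
mol H = 2 × 0.04451 g H₂O ÷ 18.015 g/mol = 0.0049414 mol
mass O = 0.1187 − (0.074180 + 0.0049810) = 0.039539 g → mol O = 0.039539 ÷ 15.999 = 0.0024713 mol
Divide by the smallest (0.0024713 mol): C 2.499, H 1.999, O 1.000
Multiplying each by 2 gives whole numbers: C 5.00, H 4.00, O 2.00
Empirical formula: C5H4O2
Empirical-formula mass = 96.08 g/mol; 192 ÷ 96.08 ≈ 2, so the molecular formula is C10H8O4.

C10H8O4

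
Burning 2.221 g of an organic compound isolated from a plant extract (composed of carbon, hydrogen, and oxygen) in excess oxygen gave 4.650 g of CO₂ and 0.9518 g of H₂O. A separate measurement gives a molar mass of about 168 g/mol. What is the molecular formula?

C8H8O4

mol C = 4.650 g CO₂ ÷ 44.009 g/mol = 0.10566 mol
mol H = 2 × 0.9518 g H₂O ÷ 18.015 g/mol = 0.10567 mol
mass O = 2.221 − (1.2691 + 0.10651) = 0.84540 g → mol O = 0.84540 ÷ 15.999 = 0.052841 mol
Divide by the smallest (0.052841 mol): C 2.000, H 2.000, O 1.000
Empirical formula: C2H2O
Empirical-formula mass = 42.04 g/mol; 168 ÷ 42.04 ≈ 4, so the molecular formula is C8H8O4.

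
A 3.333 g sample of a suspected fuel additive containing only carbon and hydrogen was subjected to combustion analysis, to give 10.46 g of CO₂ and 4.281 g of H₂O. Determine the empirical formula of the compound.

CH2

mol C = 10.46 g CO₂ ÷ 44.009 g/mol = 0.23768 mol
mol H = 2 × 4.281 g H₂O ÷ 18.015 g/mol = 0.47527 mol
Divide by the smallest (0.23768 mol): C 1.000, H 2.000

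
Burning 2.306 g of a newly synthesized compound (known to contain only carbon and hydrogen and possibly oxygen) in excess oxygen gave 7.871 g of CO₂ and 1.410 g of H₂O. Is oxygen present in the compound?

mol C = 7.871 g CO₂ ÷ 44.009 g/mol = 0.17885 mol
mol H = 2 × 1.410 g H₂O ÷ 18.015 g/mol = 0.15654 mol
C and H together account for 2.3060 g — essentially the entire 2.306 g sample — so the compound contains no oxygen.

no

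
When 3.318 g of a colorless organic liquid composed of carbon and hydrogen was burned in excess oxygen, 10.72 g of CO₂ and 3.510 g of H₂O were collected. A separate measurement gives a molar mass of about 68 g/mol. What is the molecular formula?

C5H8

mol C = 10.72 g CO₂ ÷ 44.009 g/mol = 0.24359 mol
mol H = 2 × 3.510 g H₂O ÷ 18.015 g/mol = 0.38968 mol
Divide by the smallest (0.24359 mol): C 1.000, H 1.600
Multiplying each by 5 gives whole numbers: C 5.00, H 8.00
Empirical formula: C5H8
Empirical-formula mass = 68.12 g/mol; 68 ÷ 68.12 ≈ 1, so the molecular formula is C5H8.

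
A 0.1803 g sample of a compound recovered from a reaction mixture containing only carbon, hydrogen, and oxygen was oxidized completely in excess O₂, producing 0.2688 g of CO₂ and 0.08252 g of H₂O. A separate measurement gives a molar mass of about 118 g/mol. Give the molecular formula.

C4H6O4

mol C = 0.2688 g CO₂ ÷ 44.009 g/mol = 0.0061078 mol
mol H = 2 × 0.08252 g H₂O ÷ 18.015 g/mol = 0.0091613 mol
mass O = 0.1803 − (0.073361 + 0.0092345) = 0.097704 g → mol O = 0.097704 ÷ 15.999 = 0.0061069 mol
Divide by the smallest (0.0061069 mol): C 1.000, H 1.500, O 1.000
Multiplying each by 2 gives whole numbers: C 2.00, H 3.00, O 2.00
Empirical formula: C2H3O2
Empirical-formula mass = 59.04 g/mol; 118 ÷ 59.04 ≈ 2, so the molecular formula is C4H6O4.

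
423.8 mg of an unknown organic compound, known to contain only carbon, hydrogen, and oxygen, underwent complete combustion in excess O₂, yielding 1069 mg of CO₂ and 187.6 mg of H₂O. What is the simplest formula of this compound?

C7H6O2

mol C = 1.069 g CO₂ ÷ 44.009 g/mol = 0.024290 mol
mol H = 2 × 0.1876 g H₂O ÷ 18.015 g/mol = 0.020827 mol
mass O = 0.4238 − (0.29175 + 0.020994) = 0.11105 g → mol O = 0.11105 ÷ 15.999 = 0.0069413 mol
Divide by the smallest (0.0069413 mol): C 3.499, H 3.000, O 1.000
Multiplying each by 2 gives whole numbers: C 7.00, H 6.00, O 2.00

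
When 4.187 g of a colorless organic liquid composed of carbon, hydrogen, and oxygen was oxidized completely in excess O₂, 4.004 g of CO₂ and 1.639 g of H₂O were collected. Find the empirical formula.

mol C = 4.004 g CO₂ ÷ 44.009 g/mol = 0.090981 mol
mol H = 2 × 1.639 g H₂O ÷ 18.015 g/mol = 0.18196 mol
mass O = 4.187 − (1.0928 + 0.18342) = 2.9108 g → mol O = 2.9108 ÷ 15.999 = 0.18194 mol
Divide by the smallest (0.090981 mol): C 1.000, H 2.000, O 2.000

CH2O2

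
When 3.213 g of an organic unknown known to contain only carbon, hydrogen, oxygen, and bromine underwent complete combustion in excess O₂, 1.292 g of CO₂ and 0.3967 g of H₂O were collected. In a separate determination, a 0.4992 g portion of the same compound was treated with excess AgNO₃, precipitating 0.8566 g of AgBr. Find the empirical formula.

C2H3Br2O2

mol C = 1.292 g CO₂ ÷ 44.009 g/mol = 0.029358 mol
mol H = 2 × 0.3967 g H₂O ÷ 18.015 g/mol = 0.044041 mol
From the AgBr data: mol Br per gram of compound = (0.8566 ÷ 187.772) ÷ 0.4992 = 0.0091385 mol/g, so in the 3.213 g combustion sample mol Br = 0.029362 mol
mass O = 3.213 − (0.35261 + 0.044393 + 2.3461) = 0.46986 g → mol O = 0.46986 ÷ 15.999 = 0.029368 mol
Divide by the smallest (0.029358 mol): C 1.000, H 1.500, Br 1.000, O 1.000
Multiplying each by 2 gives whole numbers: C 2.00, H 3.00, Br 2.00, O 2.00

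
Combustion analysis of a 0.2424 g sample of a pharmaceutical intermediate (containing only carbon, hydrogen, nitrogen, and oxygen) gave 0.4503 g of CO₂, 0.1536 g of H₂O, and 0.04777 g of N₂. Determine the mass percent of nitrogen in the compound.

19.71%

mol C = 0.4503 g CO₂ ÷ 44.009 g/mol = 0.010232 mol
mol H = 2 × 0.1536 g H₂O ÷ 18.015 g/mol = 0.017052 mol
mol N = 2 × 0.04777 g N₂ ÷ 28.014 g/mol = 0.0034104 mol
mass O = 0.2424 − (0.12290 + 0.017189 + 0.047770) = 0.054545 g → mol O = 0.054545 ÷ 15.999 = 0.0034093 mol
mass % N = 0.047770 g ÷ 0.2424 g × 100%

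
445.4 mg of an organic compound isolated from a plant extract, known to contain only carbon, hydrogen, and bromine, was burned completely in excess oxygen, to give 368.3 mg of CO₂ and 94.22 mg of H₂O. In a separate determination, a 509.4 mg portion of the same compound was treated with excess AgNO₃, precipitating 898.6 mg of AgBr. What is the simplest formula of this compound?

C4H5Br2

mol C = 0.3683 g CO₂ ÷ 44.009 g/mol = 0.0083687 mol
mol H = 2 × 0.09422 g H₂O ÷ 18.015 g/mol = 0.010460 mol
From the AgBr data: mol Br per gram of compound = (0.8986 ÷ 187.772) ÷ 0.5094 = 0.0093946 mol/g, so in the 0.4454 g combustion sample mol Br = 0.0041843 mol
Divide by the smallest (0.0041843 mol): C 2.000, H 2.500, Br 1.000
Multiplying each by 2 gives whole numbers: C 4.00, H 5.00, Br 2.00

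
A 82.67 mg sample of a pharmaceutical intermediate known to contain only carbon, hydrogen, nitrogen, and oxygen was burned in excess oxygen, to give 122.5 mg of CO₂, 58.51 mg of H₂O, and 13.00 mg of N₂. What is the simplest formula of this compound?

mol C = 0.1225 g CO₂ ÷ 44.009 g/mol = 0.0027835 mol
mol H = 2 × 0.05851 g H₂O ÷ 18.015 g/mol = 0.0064957 mol
mol N = 2 × 0.01300 g N₂ ÷ 28.014 g/mol = 0.00092811 mol
mass O = 0.08267 − (0.033433 + 0.0065477 + 0.013000) = 0.029689 g → mol O = 0.029689 ÷ 15.999 = 0.0018557 mol
Divide by the smallest (0.00092811 mol): C 2.999, H 6.999, N 1.000, O 1.999

C3H7NO2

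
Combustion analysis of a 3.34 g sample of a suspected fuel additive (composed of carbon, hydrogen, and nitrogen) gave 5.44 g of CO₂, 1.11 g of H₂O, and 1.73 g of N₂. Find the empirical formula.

CHN

mol C = 5.44 g CO₂ ÷ 44.009 g/mol = 0.1236 mol
mol H = 2 × 1.11 g H₂O ÷ 18.015 g/mol = 0.1232 mol
mol N = 2 × 1.73 g N₂ ÷ 28.014 g/mol = 0.1235 mol
Divide by the smallest (0.1232 mol): C 1.003, H 1.000, N 1.002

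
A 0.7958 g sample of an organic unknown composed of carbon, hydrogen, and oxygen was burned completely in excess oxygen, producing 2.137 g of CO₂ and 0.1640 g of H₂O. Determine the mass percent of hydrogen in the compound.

mol C = 2.137 g CO₂ ÷ 44.009 g/mol = 0.048558 mol
mol H = 2 × 0.1640 g H₂O ÷ 18.015 g/mol = 0.018207 mol
mass O = 0.7958 − (0.58323 + 0.018353) = 0.19421 g → mol O = 0.19421 ÷ 15.999 = 0.012139 mol
mass % H = 0.018353 g ÷ 0.7958 g × 100%

2.31%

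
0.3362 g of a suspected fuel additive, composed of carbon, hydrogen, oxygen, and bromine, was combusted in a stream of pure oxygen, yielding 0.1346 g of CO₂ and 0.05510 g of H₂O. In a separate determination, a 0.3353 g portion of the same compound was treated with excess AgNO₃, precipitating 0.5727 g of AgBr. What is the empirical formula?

mol C = 0.1346 g CO₂ ÷ 44.009 g/mol = 0.0030585 mol
mol H = 2 × 0.05510 g H₂O ÷ 18.015 g/mol = 0.0061171 mol
From the AgBr data: mol Br per gram of compound = (0.5727 ÷ 187.772) ÷ 0.3353 = 0.0090963 mol/g, so in the 0.3362 g combustion sample mol Br = 0.0030582 mol
mass O = 0.3362 − (0.036735 + 0.0061661 + 0.24436) = 0.048939 g → mol O = 0.048939 ÷ 15.999 = 0.0030589 mol
Divide by the smallest (0.0030582 mol): C 1.000, H 2.000, Br 1.000, O 1.000

CH2BrO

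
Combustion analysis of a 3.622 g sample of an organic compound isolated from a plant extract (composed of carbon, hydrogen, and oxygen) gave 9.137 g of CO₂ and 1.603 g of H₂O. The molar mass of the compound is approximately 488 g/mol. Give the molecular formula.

C28H24O8

mol C = 9.137 g CO₂ ÷ 44.009 g/mol = 0.20762 mol
mol H = 2 × 1.603 g H₂O ÷ 18.015 g/mol = 0.17796 mol
mass O = 3.622 − (2.4937 + 0.17939) = 0.94893 g → mol O = 0.94893 ÷ 15.999 = 0.059312 mol
Divide by the smallest (0.059312 mol): C 3.500, H 3.000, O 1.000
Multiplying each by 2 gives whole numbers: C 7.00, H 6.00, O 2.00
Empirical formula: C7H6O2
Empirical-formula mass = 122.12 g/mol; 488 ÷ 122.12 ≈ 4, so the molecular formula is C28H24O8.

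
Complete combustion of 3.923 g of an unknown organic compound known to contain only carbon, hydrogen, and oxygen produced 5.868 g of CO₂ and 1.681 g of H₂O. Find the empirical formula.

mol C = 5.868 g CO₂ ÷ 44.009 g/mol = 0.13334 mol
mol H = 2 × 1.681 g H₂O ÷ 18.015 g/mol = 0.18662 mol
mass O = 3.923 − (1.6015 + 0.18812) = 2.1334 g → mol O = 2.1334 ÷ 15.999 = 0.13334 mol
Divide by the smallest (0.13334 mol): C 1.000, H 1.400, O 1.000
Multiplying each by 5 gives whole numbers: C 5.00, H 7.00, O 5.00

C5H7O5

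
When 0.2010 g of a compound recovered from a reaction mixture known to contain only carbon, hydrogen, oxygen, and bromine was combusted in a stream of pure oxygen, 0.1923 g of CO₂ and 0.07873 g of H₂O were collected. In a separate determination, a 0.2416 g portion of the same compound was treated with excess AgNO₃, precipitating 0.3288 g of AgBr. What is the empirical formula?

mol C = 0.1923 g CO₂ ÷ 44.009 g/mol = 0.0043696 mol
mol H = 2 × 0.07873 g H₂O ÷ 18.015 g/mol = 0.0087405 mol
From the AgBr data: mol Br per gram of compound = (0.3288 ÷ 187.772) ÷ 0.2416 = 0.0072478 mol/g, so in the 0.2010 g combustion sample mol Br = 0.0014568 mol
mass O = 0.2010 − (0.052483 + 0.0088104 + 0.11640) = 0.023303 g → mol O = 0.023303 ÷ 15.999 = 0.0014565 mol
Divide by the smallest (0.0014565 mol): C 3.000, H 6.001, Br 1.000, O 1.000

C3H6BrO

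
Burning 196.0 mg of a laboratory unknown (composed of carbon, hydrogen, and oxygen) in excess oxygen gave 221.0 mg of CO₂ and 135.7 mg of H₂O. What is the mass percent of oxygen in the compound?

mol C = 0.2210 g CO₂ ÷ 44.009 g/mol = 0.0050217 mol
mol H = 2 × 0.1357 g H₂O ÷ 18.015 g/mol = 0.015065 mol
mass O = 0.1960 − (0.060316 + 0.015186) = 0.12050 g → mol O = 0.12050 ÷ 15.999 = 0.0075316 mol
mass % O = 0.12050 g ÷ 0.1960 g × 100%

61.48%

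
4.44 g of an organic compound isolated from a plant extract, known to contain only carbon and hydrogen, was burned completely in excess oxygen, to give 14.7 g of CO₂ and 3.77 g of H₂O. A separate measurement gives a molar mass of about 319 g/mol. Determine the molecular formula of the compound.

mol C = 14.7 g CO₂ ÷ 44.009 g/mol = 0.3340 mol
mol H = 2 × 3.77 g H₂O ÷ 18.015 g/mol = 0.4185 mol
Divide by the smallest (0.3340 mol): C 1.000, H 1.253
Multiplying each by 4 gives whole numbers: C 4.00, H 5.01
Empirical formula: C4H5
Empirical-formula mass = 53.08 g/mol; 319 ÷ 53.08 ≈ 6, so the molecular formula is C24H30.

C24H30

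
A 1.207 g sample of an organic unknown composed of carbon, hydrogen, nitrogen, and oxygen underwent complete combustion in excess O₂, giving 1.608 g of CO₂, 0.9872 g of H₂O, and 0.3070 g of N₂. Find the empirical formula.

C5H15N3O3

mol C = 1.608 g CO₂ ÷ 44.009 g/mol = 0.036538 mol
mol H = 2 × 0.9872 g H₂O ÷ 18.015 g/mol = 0.10960 mol
mol N = 2 × 0.3070 g N₂ ÷ 28.014 g/mol = 0.021918 mol
mass O = 1.207 − (0.43886 + 0.11047 + 0.30700) = 0.35067 g → mol O = 0.35067 ÷ 15.999 = 0.021918 mol
Divide by the smallest (0.021918 mol): C 1.667, H 5.000, N 1.000, O 1.000
Multiplying each by 3 gives whole numbers: C 5.00, H 15.00, N 3.00, O 3.00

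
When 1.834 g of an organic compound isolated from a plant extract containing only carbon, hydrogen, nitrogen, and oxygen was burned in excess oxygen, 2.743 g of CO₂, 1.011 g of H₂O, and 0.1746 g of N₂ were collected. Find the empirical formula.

mol C = 2.743 g CO₂ ÷ 44.009 g/mol = 0.062328 mol
mol H = 2 × 1.011 g H₂O ÷ 18.015 g/mol = 0.11224 mol
mol N = 2 × 0.1746 g N₂ ÷ 28.014 g/mol = 0.012465 mol
mass O = 1.834 − (0.74862 + 0.11314 + 0.17460) = 0.79764 g → mol O = 0.79764 ÷ 15.999 = 0.049856 mol
Divide by the smallest (0.012465 mol): C 5.000, H 9.004, N 1.000, O 4.000

C5H9NO4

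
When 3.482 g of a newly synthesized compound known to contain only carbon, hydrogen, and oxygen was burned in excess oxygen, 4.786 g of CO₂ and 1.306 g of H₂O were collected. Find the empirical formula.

mol C = 4.786 g CO₂ ÷ 44.009 g/mol = 0.10875 mol
mol H = 2 × 1.306 g H₂O ÷ 18.015 g/mol = 0.14499 mol
mass O = 3.482 − (1.3062 + 0.14615) = 2.0296 g → mol O = 2.0296 ÷ 15.999 = 0.12686 mol
Divide by the smallest (0.10875 mol): C 1.000, H 1.333, O 1.167
Multiplying each by 6 gives whole numbers: C 6.00, H 8.00, O 7.00

C6H8O7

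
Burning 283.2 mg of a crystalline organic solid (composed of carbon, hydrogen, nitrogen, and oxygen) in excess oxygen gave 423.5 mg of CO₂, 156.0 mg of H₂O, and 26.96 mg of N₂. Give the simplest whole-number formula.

mol C = 0.4235 g CO₂ ÷ 44.009 g/mol = 0.0096230 mol
mol H = 2 × 0.1560 g H₂O ÷ 18.015 g/mol = 0.017319 mol
mol N = 2 × 0.02696 g N₂ ÷ 28.014 g/mol = 0.0019248 mol
mass O = 0.2832 − (0.11558 + 0.017457 + 0.026960) = 0.12320 g → mol O = 0.12320 ÷ 15.999 = 0.0077005 mol
Divide by the smallest (0.0019248 mol): C 5.000, H 8.998, N 1.000, O 4.001

C5H9NO4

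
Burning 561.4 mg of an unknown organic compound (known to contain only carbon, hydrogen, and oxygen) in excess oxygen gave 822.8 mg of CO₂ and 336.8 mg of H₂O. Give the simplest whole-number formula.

mol C = 0.8228 g CO₂ ÷ 44.009 g/mol = 0.018696 mol
mol H = 2 × 0.3368 g H₂O ÷ 18.015 g/mol = 0.037391 mol
mass O = 0.5614 − (0.22456 + 0.037690) = 0.29915 g → mol O = 0.29915 ÷ 15.999 = 0.018698 mol
Divide by the smallest (0.018696 mol): C 1.000, H 2.000, O 1.000

CH2O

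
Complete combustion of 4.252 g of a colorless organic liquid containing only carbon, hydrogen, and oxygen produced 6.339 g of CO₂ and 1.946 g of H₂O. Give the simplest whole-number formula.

C2H3O2

mol C = 6.339 g CO₂ ÷ 44.009 g/mol = 0.14404 mol
mol H = 2 × 1.946 g H₂O ÷ 18.015 g/mol = 0.21604 mol
mass O = 4.252 − (1.7300 + 0.21777) = 2.3042 g → mol O = 2.3042 ÷ 15.999 = 0.14402 mol
Divide by the smallest (0.14402 mol): C 1.000, H 1.500, O 1.000
Multiplying each by 2 gives whole numbers: C 2.00, H 3.00, O 2.00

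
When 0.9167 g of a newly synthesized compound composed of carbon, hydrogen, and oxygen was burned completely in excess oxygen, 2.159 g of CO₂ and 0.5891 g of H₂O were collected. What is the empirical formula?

C3H4O

mol C = 2.159 g CO₂ ÷ 44.009 g/mol = 0.049058 mol
mol H = 2 × 0.5891 g H₂O ÷ 18.015 g/mol = 0.065401 mol
mass O = 0.9167 − (0.58924 + 0.065924) = 0.26154 g → mol O = 0.26154 ÷ 15.999 = 0.016347 mol
Divide by the smallest (0.016347 mol): C 3.001, H 4.001, O 1.000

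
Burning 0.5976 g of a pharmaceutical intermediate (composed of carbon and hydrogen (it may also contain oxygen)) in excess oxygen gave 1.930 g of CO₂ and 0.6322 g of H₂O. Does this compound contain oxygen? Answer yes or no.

no

mol C = 1.930 g CO₂ ÷ 44.009 g/mol = 0.043855 mol
mol H = 2 × 0.6322 g H₂O ÷ 18.015 g/mol = 0.070186 mol
C and H together account for 0.59749 g — essentially the entire 0.5976 g sample — so the compound contains no oxygen.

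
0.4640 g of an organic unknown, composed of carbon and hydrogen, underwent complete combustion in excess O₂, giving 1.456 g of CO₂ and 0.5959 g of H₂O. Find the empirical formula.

CH2

mol C = 1.456 g CO₂ ÷ 44.009 g/mol = 0.033084 mol
mol H = 2 × 0.5959 g H₂O ÷ 18.015 g/mol = 0.066156 mol
Divide by the smallest (0.033084 mol): C 1.000, H 2.000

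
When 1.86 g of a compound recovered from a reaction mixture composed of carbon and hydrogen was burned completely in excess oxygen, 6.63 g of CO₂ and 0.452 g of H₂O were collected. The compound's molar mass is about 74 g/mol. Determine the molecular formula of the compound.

C6H2

mol C = 6.63 g CO₂ ÷ 44.009 g/mol = 0.1507 mol
mol H = 2 × 0.452 g H₂O ÷ 18.015 g/mol = 0.05018 mol
Divide by the smallest (0.05018 mol): C 3.002, H 1.000
Empirical formula: C3H
Empirical-formula mass = 37.04 g/mol; 74 ÷ 37.04 ≈ 2, so the molecular formula is C6H2.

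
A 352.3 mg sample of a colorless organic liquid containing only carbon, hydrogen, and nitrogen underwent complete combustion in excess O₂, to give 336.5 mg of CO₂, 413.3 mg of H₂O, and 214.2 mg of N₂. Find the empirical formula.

mol C = 0.3365 g CO₂ ÷ 44.009 g/mol = 0.0076462 mol
mol H = 2 × 0.4133 g H₂O ÷ 18.015 g/mol = 0.045884 mol
mol N = 2 × 0.2142 g N₂ ÷ 28.014 g/mol = 0.015292 mol
Divide by the smallest (0.0076462 mol): C 1.000, H 6.001, N 2.000

CH6N2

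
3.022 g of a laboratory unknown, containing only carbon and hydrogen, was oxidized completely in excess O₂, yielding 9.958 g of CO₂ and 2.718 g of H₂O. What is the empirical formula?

mol C = 9.958 g CO₂ ÷ 44.009 g/mol = 0.22627 mol
mol H = 2 × 2.718 g H₂O ÷ 18.015 g/mol = 0.30175 mol
Divide by the smallest (0.22627 mol): C 1.000, H 1.334
Multiplying each by 3 gives whole numbers: C 3.00, H 4.00

C3H4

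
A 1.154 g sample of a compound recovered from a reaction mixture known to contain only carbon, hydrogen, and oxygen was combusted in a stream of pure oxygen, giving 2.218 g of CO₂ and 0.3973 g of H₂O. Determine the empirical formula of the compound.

mol C = 2.218 g CO₂ ÷ 44.009 g/mol = 0.050399 mol
mol H = 2 × 0.3973 g H₂O ÷ 18.015 g/mol = 0.044108 mol
mass O = 1.154 − (0.60534 + 0.044461) = 0.50420 g → mol O = 0.50420 ÷ 15.999 = 0.031514 mol
Divide by the smallest (0.031514 mol): C 1.599, H 1.400, O 1.000
Multiplying each by 5 gives whole numbers: C 8.00, H 7.00, O 5.00

C8H7O5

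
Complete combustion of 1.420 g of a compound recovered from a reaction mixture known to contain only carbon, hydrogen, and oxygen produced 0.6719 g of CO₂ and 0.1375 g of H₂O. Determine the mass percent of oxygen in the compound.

86.00%

mol C = 0.6719 g CO₂ ÷ 44.009 g/mol = 0.015267 mol
mol H = 2 × 0.1375 g H₂O ÷ 18.015 g/mol = 0.015265 mol
mass O = 1.420 − (0.18338 + 0.015387) = 1.2212 g → mol O = 1.2212 ÷ 15.999 = 0.076332 mol
mass % O = 1.2212 g ÷ 1.420 g × 100%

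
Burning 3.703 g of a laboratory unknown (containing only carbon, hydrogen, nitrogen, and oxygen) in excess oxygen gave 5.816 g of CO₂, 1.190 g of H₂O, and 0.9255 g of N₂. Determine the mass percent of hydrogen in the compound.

mol C = 5.816 g CO₂ ÷ 44.009 g/mol = 0.13215 mol
mol H = 2 × 1.190 g H₂O ÷ 18.015 g/mol = 0.13211 mol
mol N = 2 × 0.9255 g N₂ ÷ 28.014 g/mol = 0.066074 mol
mass O = 3.703 − (1.5873 + 0.13317 + 0.92550) = 1.0570 g → mol O = 1.0570 ÷ 15.999 = 0.066068 mol
mass % H = 0.13317 g ÷ 3.703 g × 100%

3.60%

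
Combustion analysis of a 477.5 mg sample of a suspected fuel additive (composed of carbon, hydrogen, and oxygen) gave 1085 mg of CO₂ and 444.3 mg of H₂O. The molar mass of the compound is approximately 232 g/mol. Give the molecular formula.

mol C = 1.085 g CO₂ ÷ 44.009 g/mol = 0.024654 mol
mol H = 2 × 0.4443 g H₂O ÷ 18.015 g/mol = 0.049326 mol
mass O = 0.4775 − (0.29612 + 0.049720) = 0.13166 g → mol O = 0.13166 ÷ 15.999 = 0.0082293 mol
Divide by the smallest (0.0082293 mol): C 2.996, H 5.994, O 1.000
Empirical formula: C3H6O
Empirical-formula mass = 58.08 g/mol; 232 ÷ 58.08 ≈ 4, so the molecular formula is C12H24O4.

C12H24O4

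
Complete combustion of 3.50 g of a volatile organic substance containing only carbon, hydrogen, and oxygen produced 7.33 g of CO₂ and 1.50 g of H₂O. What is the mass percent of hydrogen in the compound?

4.8%

mol C = 7.33 g CO₂ ÷ 44.009 g/mol = 0.1666 mol
mol H = 2 × 1.50 g H₂O ÷ 18.015 g/mol = 0.1665 mol
mass O = 3.50 − (2.001 + 0.1679) = 1.332 g → mol O = 1.332 ÷ 15.999 = 0.08323 mol
mass % H = 0.1679 g ÷ 3.50 g × 100%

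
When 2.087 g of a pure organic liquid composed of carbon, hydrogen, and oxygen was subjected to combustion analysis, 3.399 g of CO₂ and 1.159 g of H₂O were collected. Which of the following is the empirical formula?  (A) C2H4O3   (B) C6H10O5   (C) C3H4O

(B) C6H10O5

mol C = 3.399 g CO₂ ÷ 44.009 g/mol = 0.077234 mol
mol H = 2 × 1.159 g H₂O ÷ 18.015 g/mol = 0.12867 mol
mass O = 2.087 − (0.92766 + 0.12970) = 1.0296 g → mol O = 1.0296 ÷ 15.999 = 0.064357 mol
Divide by the smallest (0.064357 mol): C 1.200, H 1.999, O 1.000
Multiplying each by 5 gives whole numbers: C 6.00, H 10.00, O 5.00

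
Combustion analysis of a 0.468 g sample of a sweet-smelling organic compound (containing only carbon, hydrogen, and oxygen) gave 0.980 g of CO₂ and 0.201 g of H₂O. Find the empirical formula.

C2H2O

mol C = 0.980 g CO₂ ÷ 44.009 g/mol = 0.02227 mol
mol H = 2 × 0.201 g H₂O ÷ 18.015 g/mol = 0.02231 mol
mass O = 0.468 − (0.2675 + 0.02249) = 0.1780 g → mol O = 0.1780 ÷ 15.999 = 0.01113 mol
Divide by the smallest (0.01113 mol): C 2.001, H 2.005, O 1.000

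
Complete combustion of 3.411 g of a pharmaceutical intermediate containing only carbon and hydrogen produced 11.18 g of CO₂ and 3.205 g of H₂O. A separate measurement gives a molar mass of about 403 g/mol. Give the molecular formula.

C30H42

mol C = 11.18 g CO₂ ÷ 44.009 g/mol = 0.25404 mol
mol H = 2 × 3.205 g H₂O ÷ 18.015 g/mol = 0.35581 mol
Divide by the smallest (0.25404 mol): C 1.000, H 1.401
Multiplying each by 5 gives whole numbers: C 5.00, H 7.00
Empirical formula: C5H7
Empirical-formula mass = 67.11 g/mol; 403 ÷ 67.11 ≈ 6, so the molecular formula is C30H42.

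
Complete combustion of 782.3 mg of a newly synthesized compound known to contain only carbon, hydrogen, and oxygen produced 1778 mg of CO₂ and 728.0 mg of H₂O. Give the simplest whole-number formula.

mol C = 1.778 g CO₂ ÷ 44.009 g/mol = 0.040401 mol
mol H = 2 × 0.7280 g H₂O ÷ 18.015 g/mol = 0.080822 mol
mass O = 0.7823 − (0.48525 + 0.081468) = 0.21558 g → mol O = 0.21558 ÷ 15.999 = 0.013474 mol
Divide by the smallest (0.013474 mol): C 2.998, H 5.998, O 1.000

C3H6O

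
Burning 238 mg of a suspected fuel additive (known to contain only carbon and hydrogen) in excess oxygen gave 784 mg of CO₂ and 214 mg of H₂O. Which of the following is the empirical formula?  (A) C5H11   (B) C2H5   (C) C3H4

mol C = 0.784 g CO₂ ÷ 44.009 g/mol = 0.01781 mol
mol H = 2 × 0.214 g H₂O ÷ 18.015 g/mol = 0.02376 mol
Divide by the smallest (0.01781 mol): C 1.000, H 1.334
Multiplying each by 3 gives whole numbers: C 3.00, H 4.00

(C) C3H4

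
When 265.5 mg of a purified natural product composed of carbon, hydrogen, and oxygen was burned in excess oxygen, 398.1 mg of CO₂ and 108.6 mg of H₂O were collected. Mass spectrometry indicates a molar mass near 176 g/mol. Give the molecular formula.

C6H8O6

mol C = 0.3981 g CO₂ ÷ 44.009 g/mol = 0.0090459 mol
mol H = 2 × 0.1086 g H₂O ÷ 18.015 g/mol = 0.012057 mol
mass O = 0.2655 − (0.10865 + 0.012153) = 0.14470 g → mol O = 0.14470 ÷ 15.999 = 0.0090441 mol
Divide by the smallest (0.0090441 mol): C 1.000, H 1.333, O 1.000
Multiplying each by 3 gives whole numbers: C 3.00, H 4.00, O 3.00
Empirical formula: C3H4O3
Empirical-formula mass = 88.06 g/mol; 176 ÷ 88.06 ≈ 2, so the molecular formula is C6H8O6.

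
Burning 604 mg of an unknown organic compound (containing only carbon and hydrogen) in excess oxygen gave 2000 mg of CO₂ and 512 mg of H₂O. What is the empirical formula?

C4H5

mol C = 2.00 g CO₂ ÷ 44.009 g/mol = 0.04545 mol
mol H = 2 × 0.512 g H₂O ÷ 18.015 g/mol = 0.05684 mol
Divide by the smallest (0.04545 mol): C 1.000, H 1.251
Multiplying each by 4 gives whole numbers: C 4.00, H 5.00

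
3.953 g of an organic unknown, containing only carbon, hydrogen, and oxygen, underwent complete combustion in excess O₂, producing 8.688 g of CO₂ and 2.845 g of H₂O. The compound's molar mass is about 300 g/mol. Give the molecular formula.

mol C = 8.688 g CO₂ ÷ 44.009 g/mol = 0.19741 mol
mol H = 2 × 2.845 g H₂O ÷ 18.015 g/mol = 0.31585 mol
mass O = 3.953 − (2.3711 + 0.31837) = 1.2635 g → mol O = 1.2635 ÷ 15.999 = 0.078973 mol
Divide by the smallest (0.078973 mol): C 2.500, H 3.999, O 1.000
Multiplying each by 2 gives whole numbers: C 5.00, H 8.00, O 2.00
Empirical formula: C5H8O2
Empirical-formula mass = 100.12 g/mol; 300 ÷ 100.12 ≈ 3, so the molecular formula is C15H24O6.

C15H24O6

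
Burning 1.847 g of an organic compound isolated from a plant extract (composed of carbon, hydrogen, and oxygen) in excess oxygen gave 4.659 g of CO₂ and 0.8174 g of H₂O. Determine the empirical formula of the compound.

mol C = 4.659 g CO₂ ÷ 44.009 g/mol = 0.10586 mol
mol H = 2 × 0.8174 g H₂O ÷ 18.015 g/mol = 0.090747 mol
mass O = 1.847 − (1.2715 + 0.091473) = 0.48399 g → mol O = 0.48399 ÷ 15.999 = 0.030251 mol
Divide by the smallest (0.030251 mol): C 3.500, H 3.000, O 1.000
Multiplying each by 2 gives whole numbers: C 7.00, H 6.00, O 2.00

C7H6O2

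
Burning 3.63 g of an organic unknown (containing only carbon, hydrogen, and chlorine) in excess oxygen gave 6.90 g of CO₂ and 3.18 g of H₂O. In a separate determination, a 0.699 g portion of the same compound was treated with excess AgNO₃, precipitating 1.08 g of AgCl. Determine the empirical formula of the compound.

mol C = 6.90 g CO₂ ÷ 44.009 g/mol = 0.1568 mol
mol H = 2 × 3.18 g H₂O ÷ 18.015 g/mol = 0.3530 mol
From the AgCl data: mol Cl per gram of compound = (1.08 ÷ 143.318) ÷ 0.699 = 0.01078 mol/g, so in the 3.63 g combustion sample mol Cl = 0.03913 mol
Divide by the smallest (0.03913 mol): C 4.006, H 9.021, Cl 1.000

C4H9Cl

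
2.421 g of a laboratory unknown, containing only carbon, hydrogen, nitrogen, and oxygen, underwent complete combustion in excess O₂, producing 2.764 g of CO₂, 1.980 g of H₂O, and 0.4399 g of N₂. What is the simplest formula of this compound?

C2H7NO2

mol C = 2.764 g CO₂ ÷ 44.009 g/mol = 0.062805 mol
mol H = 2 × 1.980 g H₂O ÷ 18.015 g/mol = 0.21982 mol
mol N = 2 × 0.4399 g N₂ ÷ 28.014 g/mol = 0.031406 mol
mass O = 2.421 − (0.75435 + 0.22158 + 0.43990) = 1.0052 g → mol O = 1.0052 ÷ 15.999 = 0.062827 mol
Divide by the smallest (0.031406 mol): C 2.000, H 6.999, N 1.000, O 2.000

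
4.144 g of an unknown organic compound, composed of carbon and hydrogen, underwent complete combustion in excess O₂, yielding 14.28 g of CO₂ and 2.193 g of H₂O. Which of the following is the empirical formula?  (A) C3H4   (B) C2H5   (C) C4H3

(C) C4H3

mol C = 14.28 g CO₂ ÷ 44.009 g/mol = 0.32448 mol
mol H = 2 × 2.193 g H₂O ÷ 18.015 g/mol = 0.24346 mol
Divide by the smallest (0.24346 mol): C 1.333, H 1.000
Multiplying each by 3 gives whole numbers: C 4.00, H 3.00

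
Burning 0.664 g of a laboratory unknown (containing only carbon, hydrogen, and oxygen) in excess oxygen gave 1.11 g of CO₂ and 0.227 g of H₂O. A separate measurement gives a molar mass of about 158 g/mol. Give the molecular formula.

mol C = 1.11 g CO₂ ÷ 44.009 g/mol = 0.02522 mol
mol H = 2 × 0.227 g H₂O ÷ 18.015 g/mol = 0.02520 mol
mass O = 0.664 − (0.3029 + 0.02540) = 0.3357 g → mol O = 0.3357 ÷ 15.999 = 0.02098 mol
Divide by the smallest (0.02098 mol): C 1.202, H 1.201, O 1.000
Multiplying each by 5 gives whole numbers: C 6.01, H 6.01, O 5.00
Empirical formula: C6H6O5
Empirical-formula mass = 158.11 g/mol; 158 ÷ 158.11 ≈ 1, so the molecular formula is C6H6O5.

C6H6O5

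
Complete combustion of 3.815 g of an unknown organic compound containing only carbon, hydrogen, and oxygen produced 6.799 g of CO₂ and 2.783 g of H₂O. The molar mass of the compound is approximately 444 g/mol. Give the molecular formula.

C18H36O12

mol C = 6.799 g CO₂ ÷ 44.009 g/mol = 0.15449 mol
mol H = 2 × 2.783 g H₂O ÷ 18.015 g/mol = 0.30896 mol
mass O = 3.815 − (1.8556 + 0.31144) = 1.6480 g → mol O = 1.6480 ÷ 15.999 = 0.10300 mol
Divide by the smallest (0.10300 mol): C 1.500, H 3.000, O 1.000
Multiplying each by 2 gives whole numbers: C 3.00, H 6.00, O 2.00
Empirical formula: C3H6O2
Empirical-formula mass = 74.08 g/mol; 444 ÷ 74.08 ≈ 6, so the molecular formula is C18H36O12.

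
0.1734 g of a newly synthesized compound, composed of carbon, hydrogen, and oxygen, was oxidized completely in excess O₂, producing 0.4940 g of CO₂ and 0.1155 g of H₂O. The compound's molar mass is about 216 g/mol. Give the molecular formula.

mol C = 0.4940 g CO₂ ÷ 44.009 g/mol = 0.011225 mol
mol H = 2 × 0.1155 g H₂O ÷ 18.015 g/mol = 0.012823 mol
mass O = 0.1734 − (0.13482 + 0.012925) = 0.025652 g → mol O = 0.025652 ÷ 15.999 = 0.0016033 mol
Divide by the smallest (0.0016033 mol): C 7.001, H 7.998, O 1.000
Empirical formula: C7H8O
Empirical-formula mass = 108.14 g/mol; 216 ÷ 108.14 ≈ 2, so the molecular formula is C14H16O2.

C14H16O2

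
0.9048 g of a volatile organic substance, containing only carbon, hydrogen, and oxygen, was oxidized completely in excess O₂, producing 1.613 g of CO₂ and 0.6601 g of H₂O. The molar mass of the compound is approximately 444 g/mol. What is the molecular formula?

mol C = 1.613 g CO₂ ÷ 44.009 g/mol = 0.036652 mol
mol H = 2 × 0.6601 g H₂O ÷ 18.015 g/mol = 0.073283 mol
mass O = 0.9048 − (0.44022 + 0.073870) = 0.39071 g → mol O = 0.39071 ÷ 15.999 = 0.024421 mol
Divide by the smallest (0.024421 mol): C 1.501, H 3.001, O 1.000
Multiplying each by 2 gives whole numbers: C 3.00, H 6.00, O 2.00
Empirical formula: C3H6O2
Empirical-formula mass = 74.08 g/mol; 444 ÷ 74.08 ≈ 6, so the molecular formula is C18H36O12.

C18H36O12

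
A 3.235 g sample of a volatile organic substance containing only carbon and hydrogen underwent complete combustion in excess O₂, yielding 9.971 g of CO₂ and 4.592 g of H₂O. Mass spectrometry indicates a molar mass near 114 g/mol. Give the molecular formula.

C8H18

mol C = 9.971 g CO₂ ÷ 44.009 g/mol = 0.22657 mol
mol H = 2 × 4.592 g H₂O ÷ 18.015 g/mol = 0.50980 mol
Divide by the smallest (0.22657 mol): C 1.000, H 2.250
Multiplying each by 4 gives whole numbers: C 4.00, H 9.00
Empirical formula: C4H9
Empirical-formula mass = 57.12 g/mol; 114 ÷ 57.12 ≈ 2, so the molecular formula is C8H18.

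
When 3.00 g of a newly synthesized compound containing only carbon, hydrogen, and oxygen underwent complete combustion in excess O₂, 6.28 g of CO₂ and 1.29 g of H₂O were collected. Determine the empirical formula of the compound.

mol C = 6.28 g CO₂ ÷ 44.009 g/mol = 0.1427 mol
mol H = 2 × 1.29 g H₂O ÷ 18.015 g/mol = 0.1432 mol
mass O = 3.00 − (1.714 + 0.1444) = 1.142 g → mol O = 1.142 ÷ 15.999 = 0.07136 mol
Divide by the smallest (0.07136 mol): C 2.000, H 2.007, O 1.000

C2H2O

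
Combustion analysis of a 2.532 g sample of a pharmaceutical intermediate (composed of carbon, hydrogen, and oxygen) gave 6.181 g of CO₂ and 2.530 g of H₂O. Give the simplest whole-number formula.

mol C = 6.181 g CO₂ ÷ 44.009 g/mol = 0.14045 mol
mol H = 2 × 2.530 g H₂O ÷ 18.015 g/mol = 0.28088 mol
mass O = 2.532 − (1.6869 + 0.28312) = 0.56195 g → mol O = 0.56195 ÷ 15.999 = 0.035124 mol
Divide by the smallest (0.035124 mol): C 3.999, H 7.997, O 1.000

C4H8O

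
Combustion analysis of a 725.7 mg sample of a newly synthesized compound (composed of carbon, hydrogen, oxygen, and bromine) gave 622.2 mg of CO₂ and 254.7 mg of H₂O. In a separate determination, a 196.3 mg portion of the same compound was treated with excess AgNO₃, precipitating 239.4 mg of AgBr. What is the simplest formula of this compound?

C3H6BrO2

mol C = 0.6222 g CO₂ ÷ 44.009 g/mol = 0.014138 mol
mol H = 2 × 0.2547 g H₂O ÷ 18.015 g/mol = 0.028276 mol
From the AgBr data: mol Br per gram of compound = (0.2394 ÷ 187.772) ÷ 0.1963 = 0.0064949 mol/g, so in the 0.7257 g combustion sample mol Br = 0.0047134 mol
mass O = 0.7257 − (0.16981 + 0.028503 + 0.37662) = 0.15077 g → mol O = 0.15077 ÷ 15.999 = 0.0094237 mol
Divide by the smallest (0.0047134 mol): C 3.000, H 5.999, Br 1.000, O 1.999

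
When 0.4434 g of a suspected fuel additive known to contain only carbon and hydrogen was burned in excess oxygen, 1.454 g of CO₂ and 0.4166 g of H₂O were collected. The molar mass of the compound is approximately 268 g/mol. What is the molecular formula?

mol C = 1.454 g CO₂ ÷ 44.009 g/mol = 0.033039 mol
mol H = 2 × 0.4166 g H₂O ÷ 18.015 g/mol = 0.046250 mol
Divide by the smallest (0.033039 mol): C 1.000, H 1.400
Multiplying each by 5 gives whole numbers: C 5.00, H 7.00
Empirical formula: C5H7
Empirical-formula mass = 67.11 g/mol; 268 ÷ 67.11 ≈ 4, so the molecular formula is C20H28.

C20H28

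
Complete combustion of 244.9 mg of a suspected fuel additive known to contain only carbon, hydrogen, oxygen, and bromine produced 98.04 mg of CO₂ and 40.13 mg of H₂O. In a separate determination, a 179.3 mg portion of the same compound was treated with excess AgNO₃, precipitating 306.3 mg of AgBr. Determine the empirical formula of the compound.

CH2BrO

mol C = 0.09804 g CO₂ ÷ 44.009 g/mol = 0.0022277 mol
mol H = 2 × 0.04013 g H₂O ÷ 18.015 g/mol = 0.0044552 mol
From the AgBr data: mol Br per gram of compound = (0.3063 ÷ 187.772) ÷ 0.1793 = 0.0090978 mol/g, so in the 0.2449 g combustion sample mol Br = 0.0022280 mol
mass O = 0.2449 − (0.026757 + 0.0044908 + 0.17803) = 0.035622 g → mol O = 0.035622 ÷ 15.999 = 0.0022265 mol
Divide by the smallest (0.0022265 mol): C 1.001, H 2.001, Br 1.001, O 1.000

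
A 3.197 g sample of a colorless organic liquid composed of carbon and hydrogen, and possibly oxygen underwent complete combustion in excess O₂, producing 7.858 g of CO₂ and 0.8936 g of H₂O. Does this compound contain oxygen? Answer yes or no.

mol C = 7.858 g CO₂ ÷ 44.009 g/mol = 0.17855 mol
mol H = 2 × 0.8936 g H₂O ÷ 18.015 g/mol = 0.099206 mol
C and H account for only 2.2446 g of the 3.197 g sample; the remaining 0.95238 g must be oxygen.

yes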